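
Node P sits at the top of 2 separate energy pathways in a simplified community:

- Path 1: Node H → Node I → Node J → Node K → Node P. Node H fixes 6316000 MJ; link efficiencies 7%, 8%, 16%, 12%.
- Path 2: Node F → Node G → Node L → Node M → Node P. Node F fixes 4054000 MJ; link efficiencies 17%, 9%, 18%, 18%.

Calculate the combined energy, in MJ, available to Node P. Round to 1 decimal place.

2688.7 MJ

Path 1: 6316000 × 0.07 × 0.08 × 0.16 × 0.12 = 679.09632 MJ
Path 2: 4054000 × 0.17 × 0.09 × 0.18 × 0.18 = 2009.64888 MJ
Total at Node P: 679.09632 + 2009.64888 = 2688.7452 MJ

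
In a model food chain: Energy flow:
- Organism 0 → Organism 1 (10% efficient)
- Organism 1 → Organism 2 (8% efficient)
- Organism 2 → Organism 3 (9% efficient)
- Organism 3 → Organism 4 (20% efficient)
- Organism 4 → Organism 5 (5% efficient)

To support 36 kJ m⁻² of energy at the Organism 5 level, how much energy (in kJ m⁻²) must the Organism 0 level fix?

5000000 kJ m⁻²

Cumulative transfer efficiency: 0.1 × 0.08 × 0.09 × 0.2 × 0.05 = 0.0000072
Organism 0 energy = 36 / 0.0000072 = 5000000 kJ m⁻²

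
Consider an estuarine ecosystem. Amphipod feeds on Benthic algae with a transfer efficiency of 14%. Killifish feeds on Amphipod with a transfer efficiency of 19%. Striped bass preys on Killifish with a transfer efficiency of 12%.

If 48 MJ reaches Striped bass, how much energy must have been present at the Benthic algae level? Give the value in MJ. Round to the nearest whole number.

Cumulative transfer efficiency: 0.14 × 0.19 × 0.12 = 0.003192
Benthic algae energy = 48 / 0.003192 = 15038 MJ

15038 MJ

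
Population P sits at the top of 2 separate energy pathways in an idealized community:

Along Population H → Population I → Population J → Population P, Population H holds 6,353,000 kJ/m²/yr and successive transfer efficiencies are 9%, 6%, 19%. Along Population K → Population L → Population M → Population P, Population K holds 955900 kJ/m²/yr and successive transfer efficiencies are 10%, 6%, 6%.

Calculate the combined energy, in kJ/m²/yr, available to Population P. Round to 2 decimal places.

6862.30 kJ/m²/yr

Via Population H: 6353000 × 0.09 × 0.06 × 0.19 = 6518.178 kJ/m²/yr
Via Population K: 955900 × 0.1 × 0.06 × 0.06 = 344.124 kJ/m²/yr
Total at Population P: 6518.178 + 344.124 = 6862.302 kJ/m²/yr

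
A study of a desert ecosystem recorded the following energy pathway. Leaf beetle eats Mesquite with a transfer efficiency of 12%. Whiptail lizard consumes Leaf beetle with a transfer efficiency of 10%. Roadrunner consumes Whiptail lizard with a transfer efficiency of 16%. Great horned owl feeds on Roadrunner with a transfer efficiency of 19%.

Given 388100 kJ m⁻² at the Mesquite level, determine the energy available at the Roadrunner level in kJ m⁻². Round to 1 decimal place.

Leaf beetle: 388100 × 0.12 = 46572 kJ m⁻²
Whiptail lizard: 46572 × 0.1 = 4657.2 kJ m⁻²
Roadrunner: 4657.2 × 0.16 = 745.152 kJ m⁻²

745.2 kJ m⁻²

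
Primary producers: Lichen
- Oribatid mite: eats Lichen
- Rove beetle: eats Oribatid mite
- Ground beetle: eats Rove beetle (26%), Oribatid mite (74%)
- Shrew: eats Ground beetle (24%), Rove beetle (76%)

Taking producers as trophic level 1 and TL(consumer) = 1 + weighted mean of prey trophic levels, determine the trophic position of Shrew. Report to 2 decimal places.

Oribatid mite: 1 + 1 = 2
Rove beetle: 1 + 2 = 3
Ground beetle: 1 + (0.26×3 + 0.74×2) = 3.26
Shrew: 1 + (0.24×3.26 + 0.76×3) = 4.0624

4.06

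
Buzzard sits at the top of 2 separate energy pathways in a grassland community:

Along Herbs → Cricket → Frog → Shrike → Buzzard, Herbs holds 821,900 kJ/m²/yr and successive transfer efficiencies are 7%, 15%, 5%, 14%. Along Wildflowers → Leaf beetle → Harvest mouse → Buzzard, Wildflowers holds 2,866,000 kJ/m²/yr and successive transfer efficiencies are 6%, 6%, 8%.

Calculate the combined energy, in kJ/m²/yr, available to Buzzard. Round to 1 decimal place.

Via Herbs: 821900 × 0.07 × 0.15 × 0.05 × 0.14 = 60.40965 kJ/m²/yr
Via Wildflowers: 2866000 × 0.06 × 0.06 × 0.08 = 825.408 kJ/m²/yr
Total at Buzzard: 60.40965 + 825.408 = 885.81765 kJ/m²/yr

885.8 kJ/m²/yr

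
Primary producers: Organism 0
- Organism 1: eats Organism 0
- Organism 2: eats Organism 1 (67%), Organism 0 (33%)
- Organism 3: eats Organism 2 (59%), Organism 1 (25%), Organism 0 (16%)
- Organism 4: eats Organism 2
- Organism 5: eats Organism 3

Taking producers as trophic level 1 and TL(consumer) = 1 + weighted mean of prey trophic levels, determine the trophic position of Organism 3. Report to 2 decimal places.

Organism 1: 1 + 1 = 2
Organism 2: 1 + (0.67×2 + 0.33×1) = 2.67
Organism 3: 1 + (0.59×2.67 + 0.25×2 + 0.16×1) = 3.2353
Organism 4: 1 + 2.67 = 3.67
Organism 5: 1 + 3.2353 = 4.2353

3.24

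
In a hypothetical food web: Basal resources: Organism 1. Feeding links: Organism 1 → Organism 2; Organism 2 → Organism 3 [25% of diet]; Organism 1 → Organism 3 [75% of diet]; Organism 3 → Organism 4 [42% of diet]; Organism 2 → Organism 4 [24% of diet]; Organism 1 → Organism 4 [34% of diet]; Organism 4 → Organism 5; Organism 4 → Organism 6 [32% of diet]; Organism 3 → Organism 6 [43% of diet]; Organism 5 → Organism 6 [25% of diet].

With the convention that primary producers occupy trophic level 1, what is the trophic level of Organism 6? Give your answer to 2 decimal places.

Organism 2: 1 + 1 = 2
Organism 3: 1 + (0.25×2 + 0.75×1) = 2.25
Organism 4: 1 + (0.42×2.25 + 0.24×2 + 0.34×1) = 2.765
Organism 5: 1 + 2.765 = 3.765
Organism 6: 1 + (0.32×2.765 + 0.43×2.25 + 0.25×3.765) = 3.79355

3.79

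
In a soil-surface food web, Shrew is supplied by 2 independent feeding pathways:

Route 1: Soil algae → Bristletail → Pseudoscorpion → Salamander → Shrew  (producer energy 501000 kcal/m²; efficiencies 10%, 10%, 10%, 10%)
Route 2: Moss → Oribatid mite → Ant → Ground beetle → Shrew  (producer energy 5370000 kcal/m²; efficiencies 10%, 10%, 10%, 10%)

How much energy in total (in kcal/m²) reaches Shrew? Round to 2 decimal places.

Route 1: 501000 × 0.1 × 0.1 × 0.1 × 0.1 = 50.1 kcal/m²
Route 2: 5370000 × 0.1 × 0.1 × 0.1 × 0.1 = 537 kcal/m²
Total at Shrew: 50.1 + 537 = 587.1 kcal/m²

587.10 kcal/m²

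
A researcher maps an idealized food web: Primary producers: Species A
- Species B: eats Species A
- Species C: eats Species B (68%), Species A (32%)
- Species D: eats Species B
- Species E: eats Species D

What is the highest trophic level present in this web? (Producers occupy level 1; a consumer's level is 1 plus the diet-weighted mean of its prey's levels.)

Species B: 1 + 1 = 2
Species C: 1 + (0.68×2 + 0.32×1) = 2.68
Species D: 1 + 2 = 3
Species E: 1 + 3 = 4

4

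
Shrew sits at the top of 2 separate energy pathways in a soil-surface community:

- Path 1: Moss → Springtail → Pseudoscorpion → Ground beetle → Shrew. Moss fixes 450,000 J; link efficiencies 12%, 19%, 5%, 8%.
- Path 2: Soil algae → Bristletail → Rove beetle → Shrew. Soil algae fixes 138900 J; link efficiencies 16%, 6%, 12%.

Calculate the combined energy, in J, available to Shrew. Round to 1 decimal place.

Path 1: 450000 × 0.12 × 0.19 × 0.05 × 0.08 = 41.04 J
Path 2: 138900 × 0.16 × 0.06 × 0.12 = 160.0128 J
Total at Shrew: 41.04 + 160.0128 = 201.0528 J

201.1 J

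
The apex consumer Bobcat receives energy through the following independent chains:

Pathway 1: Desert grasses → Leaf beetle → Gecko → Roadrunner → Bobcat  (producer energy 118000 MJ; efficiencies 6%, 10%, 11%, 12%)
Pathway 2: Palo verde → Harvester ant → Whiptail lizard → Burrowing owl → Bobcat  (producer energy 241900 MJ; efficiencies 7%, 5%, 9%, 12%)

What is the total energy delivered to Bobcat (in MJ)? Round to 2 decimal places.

18.49 MJ

Pathway 1: 118000 × 0.06 × 0.1 × 0.11 × 0.12 = 9.3456 MJ
Pathway 2: 241900 × 0.07 × 0.05 × 0.09 × 0.12 = 9.14382 MJ
Total at Bobcat: 9.3456 + 9.14382 = 18.48942 MJ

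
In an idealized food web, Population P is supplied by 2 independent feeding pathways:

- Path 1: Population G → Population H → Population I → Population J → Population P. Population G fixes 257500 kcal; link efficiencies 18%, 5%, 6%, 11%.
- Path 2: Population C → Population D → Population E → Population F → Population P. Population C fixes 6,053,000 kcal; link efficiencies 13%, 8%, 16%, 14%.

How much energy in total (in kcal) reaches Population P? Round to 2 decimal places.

1425.40 kcal

Path 1: 257500 × 0.18 × 0.05 × 0.06 × 0.11 = 15.2955 kcal
Path 2: 6053000 × 0.13 × 0.08 × 0.16 × 0.14 = 1410.10688 kcal
Total at Population P: 15.2955 + 1410.10688 = 1425.40238 kcal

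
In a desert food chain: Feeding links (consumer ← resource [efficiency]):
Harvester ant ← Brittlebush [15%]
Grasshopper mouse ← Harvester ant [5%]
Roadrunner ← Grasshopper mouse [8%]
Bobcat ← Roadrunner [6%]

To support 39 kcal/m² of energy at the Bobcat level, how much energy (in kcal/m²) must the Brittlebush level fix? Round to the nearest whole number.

1083333 kcal/m²

Cumulative transfer efficiency: 0.15 × 0.05 × 0.08 × 0.06 = 0.000036
Brittlebush energy = 39 / 0.000036 = 1083333 kcal/m²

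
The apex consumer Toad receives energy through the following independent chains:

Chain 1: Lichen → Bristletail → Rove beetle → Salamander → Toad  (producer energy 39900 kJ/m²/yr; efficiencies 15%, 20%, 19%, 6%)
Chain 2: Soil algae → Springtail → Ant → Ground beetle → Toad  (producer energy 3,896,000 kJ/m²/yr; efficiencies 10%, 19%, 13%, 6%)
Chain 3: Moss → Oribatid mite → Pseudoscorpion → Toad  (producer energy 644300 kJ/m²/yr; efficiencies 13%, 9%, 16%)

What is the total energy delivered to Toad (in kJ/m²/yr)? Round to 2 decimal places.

Chain 1: 39900 × 0.15 × 0.2 × 0.19 × 0.06 = 13.6458 kJ/m²/yr
Chain 2: 3896000 × 0.1 × 0.19 × 0.13 × 0.06 = 577.3872 kJ/m²/yr
Chain 3: 644300 × 0.13 × 0.09 × 0.16 = 1206.1296 kJ/m²/yr
Total at Toad: 13.6458 + 577.3872 + 1206.1296 = 1797.1626 kJ/m²/yr

1797.16 kJ/m²/yr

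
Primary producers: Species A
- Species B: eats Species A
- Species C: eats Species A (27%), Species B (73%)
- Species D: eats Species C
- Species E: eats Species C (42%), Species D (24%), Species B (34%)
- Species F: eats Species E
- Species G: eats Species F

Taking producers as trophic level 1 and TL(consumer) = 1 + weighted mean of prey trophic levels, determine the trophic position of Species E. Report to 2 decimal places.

3.72

Species B: 1 + 1 = 2
Species C: 1 + (0.27×1 + 0.73×2) = 2.73
Species D: 1 + 2.73 = 3.73
Species E: 1 + (0.42×2.73 + 0.24×3.73 + 0.34×2) = 3.7218
Species F: 1 + 3.7218 = 4.7218
Species G: 1 + 4.7218 = 5.7218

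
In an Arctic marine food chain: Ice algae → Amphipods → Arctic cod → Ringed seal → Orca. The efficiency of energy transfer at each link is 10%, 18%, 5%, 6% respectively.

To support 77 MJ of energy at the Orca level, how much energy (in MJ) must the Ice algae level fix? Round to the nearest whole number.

Cumulative transfer efficiency: 0.1 × 0.18 × 0.05 × 0.06 = 0.000054
Ice algae energy = 77 / 0.000054 = 1425926 MJ

1425926 MJ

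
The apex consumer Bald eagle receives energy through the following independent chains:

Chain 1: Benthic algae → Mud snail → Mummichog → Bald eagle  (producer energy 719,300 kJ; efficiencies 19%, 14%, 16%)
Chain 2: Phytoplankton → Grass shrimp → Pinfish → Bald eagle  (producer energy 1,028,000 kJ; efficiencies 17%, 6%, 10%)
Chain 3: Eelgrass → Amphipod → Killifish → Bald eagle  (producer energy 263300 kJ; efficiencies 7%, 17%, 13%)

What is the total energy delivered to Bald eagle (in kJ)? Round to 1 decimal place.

Chain 1: 719300 × 0.19 × 0.14 × 0.16 = 3061.3408 kJ
Chain 2: 1028000 × 0.17 × 0.06 × 0.1 = 1048.56 kJ
Chain 3: 263300 × 0.07 × 0.17 × 0.13 = 407.3251 kJ
Total at Bald eagle: 3061.3408 + 1048.56 + 407.3251 = 4517.2259 kJ

4517.2 kJ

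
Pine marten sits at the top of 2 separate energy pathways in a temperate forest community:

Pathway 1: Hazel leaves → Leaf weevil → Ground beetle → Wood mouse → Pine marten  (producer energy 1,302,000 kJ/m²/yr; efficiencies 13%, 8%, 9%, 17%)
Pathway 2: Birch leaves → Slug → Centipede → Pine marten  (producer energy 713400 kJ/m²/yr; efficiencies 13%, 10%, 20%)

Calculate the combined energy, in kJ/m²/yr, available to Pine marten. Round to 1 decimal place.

2062.0 kJ/m²/yr

Pathway 1: 1302000 × 0.13 × 0.08 × 0.09 × 0.17 = 207.17424 kJ/m²/yr
Pathway 2: 713400 × 0.13 × 0.1 × 0.2 = 1854.84 kJ/m²/yr
Total at Pine marten: 207.17424 + 1854.84 = 2062.01424 kJ/m²/yr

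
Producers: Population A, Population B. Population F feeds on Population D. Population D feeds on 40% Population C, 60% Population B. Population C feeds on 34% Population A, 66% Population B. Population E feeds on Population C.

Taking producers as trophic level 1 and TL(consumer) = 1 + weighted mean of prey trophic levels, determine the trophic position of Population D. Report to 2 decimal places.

Population C: 1 + (0.34×1 + 0.66×1) = 2
Population D: 1 + (0.4×2 + 0.6×1) = 2.4
Population E: 1 + 2 = 3
Population F: 1 + 2.4 = 3.4

2.40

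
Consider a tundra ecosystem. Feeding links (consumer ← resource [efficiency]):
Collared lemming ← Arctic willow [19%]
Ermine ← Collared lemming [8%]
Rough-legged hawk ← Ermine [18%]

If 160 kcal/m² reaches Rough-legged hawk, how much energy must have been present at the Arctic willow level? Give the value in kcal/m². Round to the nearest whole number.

58480 kcal/m²

Cumulative transfer efficiency: 0.19 × 0.08 × 0.18 = 0.002736
Arctic willow energy = 160 / 0.002736 = 58480 kcal/m²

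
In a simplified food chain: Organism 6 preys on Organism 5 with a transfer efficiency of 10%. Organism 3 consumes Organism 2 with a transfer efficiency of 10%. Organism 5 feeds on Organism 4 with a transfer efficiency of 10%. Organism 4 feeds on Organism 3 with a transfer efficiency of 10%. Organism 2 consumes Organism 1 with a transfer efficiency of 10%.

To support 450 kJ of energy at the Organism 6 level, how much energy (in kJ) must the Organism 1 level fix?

45000000 kJ

Cumulative transfer efficiency: 0.1 × 0.1 × 0.1 × 0.1 × 0.1 = 0.00001
Organism 1 energy = 450 / 0.00001 = 45000000 kJ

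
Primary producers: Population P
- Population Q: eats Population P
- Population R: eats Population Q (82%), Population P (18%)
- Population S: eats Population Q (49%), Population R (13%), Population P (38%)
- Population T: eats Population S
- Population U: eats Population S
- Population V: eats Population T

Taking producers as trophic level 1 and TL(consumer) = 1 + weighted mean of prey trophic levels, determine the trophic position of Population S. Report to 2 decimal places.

Population Q: 1 + 1 = 2
Population R: 1 + (0.82×2 + 0.18×1) = 2.82
Population S: 1 + (0.49×2 + 0.13×2.82 + 0.38×1) = 2.7266
Population T: 1 + 2.7266 = 3.7266
Population U: 1 + 2.7266 = 3.7266
Population V: 1 + 3.7266 = 4.7266

2.73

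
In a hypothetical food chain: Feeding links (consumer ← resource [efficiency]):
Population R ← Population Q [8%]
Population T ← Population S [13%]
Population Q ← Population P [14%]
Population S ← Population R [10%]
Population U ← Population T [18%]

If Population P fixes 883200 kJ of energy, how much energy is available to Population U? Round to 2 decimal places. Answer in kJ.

Population Q: 883200 × 0.14 = 123648 kJ
Population R: 123648 × 0.08 = 9891.84 kJ
Population S: 9891.84 × 0.1 = 989.184 kJ
Population T: 989.184 × 0.13 = 128.59392 kJ
Population U: 128.59392 × 0.18 = 23.1469056 kJ

23.15 kJ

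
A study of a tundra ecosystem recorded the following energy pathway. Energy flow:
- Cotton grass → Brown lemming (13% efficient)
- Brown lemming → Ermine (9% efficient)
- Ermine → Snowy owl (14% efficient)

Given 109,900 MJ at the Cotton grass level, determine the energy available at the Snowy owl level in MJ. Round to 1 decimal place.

Brown lemming: 109900 × 0.13 = 14287 MJ
Ermine: 14287 × 0.09 = 1285.83 MJ
Snowy owl: 1285.83 × 0.14 = 180.0162 MJ

180.0 MJ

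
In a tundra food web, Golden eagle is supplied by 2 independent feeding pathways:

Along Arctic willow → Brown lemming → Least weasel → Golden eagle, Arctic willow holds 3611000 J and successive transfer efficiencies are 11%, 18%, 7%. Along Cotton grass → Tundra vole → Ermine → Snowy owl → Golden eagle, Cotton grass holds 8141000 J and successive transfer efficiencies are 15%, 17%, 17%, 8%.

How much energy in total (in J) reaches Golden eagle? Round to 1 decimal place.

Via Arctic willow: 3611000 × 0.11 × 0.18 × 0.07 = 5004.846 J
Via Cotton grass: 8141000 × 0.15 × 0.17 × 0.17 × 0.08 = 2823.2988 J
Total at Golden eagle: 5004.846 + 2823.2988 = 7828.1448 J

7828.1 J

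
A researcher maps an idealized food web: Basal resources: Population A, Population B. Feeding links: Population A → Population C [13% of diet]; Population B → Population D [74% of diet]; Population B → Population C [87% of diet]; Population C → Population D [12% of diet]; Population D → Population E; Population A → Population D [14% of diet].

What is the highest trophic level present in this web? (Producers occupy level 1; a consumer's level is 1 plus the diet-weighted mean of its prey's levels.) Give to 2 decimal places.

3.12

Population C: 1 + (0.13×1 + 0.87×1) = 2
Population D: 1 + (0.14×1 + 0.12×2 + 0.74×1) = 2.12
Population E: 1 + 2.12 = 3.12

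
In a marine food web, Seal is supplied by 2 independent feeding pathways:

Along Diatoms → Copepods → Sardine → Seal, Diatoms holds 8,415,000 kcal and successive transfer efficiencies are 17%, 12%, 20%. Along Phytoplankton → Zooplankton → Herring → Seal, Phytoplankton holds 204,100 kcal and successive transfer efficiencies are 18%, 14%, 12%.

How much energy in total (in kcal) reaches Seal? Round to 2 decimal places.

Via Diatoms: 8415000 × 0.17 × 0.12 × 0.2 = 34333.2 kcal
Via Phytoplankton: 204100 × 0.18 × 0.14 × 0.12 = 617.1984 kcal
Total at Seal: 34333.2 + 617.1984 = 34950.3984 kcal

34950.40 kcal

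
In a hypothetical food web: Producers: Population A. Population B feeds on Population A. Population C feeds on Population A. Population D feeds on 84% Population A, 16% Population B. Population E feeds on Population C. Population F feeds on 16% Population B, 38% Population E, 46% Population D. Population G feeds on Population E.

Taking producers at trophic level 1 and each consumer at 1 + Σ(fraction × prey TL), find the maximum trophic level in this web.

Population B: 1 + 1 = 2
Population C: 1 + 1 = 2
Population D: 1 + (0.84×1 + 0.16×2) = 2.16
Population E: 1 + 2 = 3
Population F: 1 + (0.16×2 + 0.38×3 + 0.46×2.16) = 3.4536
Population G: 1 + 3 = 4

4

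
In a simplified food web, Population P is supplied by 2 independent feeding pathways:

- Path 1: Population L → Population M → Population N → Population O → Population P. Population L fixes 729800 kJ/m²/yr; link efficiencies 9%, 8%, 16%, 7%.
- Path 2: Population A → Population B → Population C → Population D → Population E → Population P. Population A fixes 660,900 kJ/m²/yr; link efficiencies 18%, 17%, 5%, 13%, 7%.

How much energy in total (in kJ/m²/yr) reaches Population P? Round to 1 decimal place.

Path 1: 729800 × 0.09 × 0.08 × 0.16 × 0.07 = 58.851072 kJ/m²/yr
Path 2: 660900 × 0.18 × 0.17 × 0.05 × 0.13 × 0.07 = 9.2017107 kJ/m²/yr
Total at Population P: 58.851072 + 9.2017107 = 68.0527827 kJ/m²/yr

68.1 kJ/m²/yr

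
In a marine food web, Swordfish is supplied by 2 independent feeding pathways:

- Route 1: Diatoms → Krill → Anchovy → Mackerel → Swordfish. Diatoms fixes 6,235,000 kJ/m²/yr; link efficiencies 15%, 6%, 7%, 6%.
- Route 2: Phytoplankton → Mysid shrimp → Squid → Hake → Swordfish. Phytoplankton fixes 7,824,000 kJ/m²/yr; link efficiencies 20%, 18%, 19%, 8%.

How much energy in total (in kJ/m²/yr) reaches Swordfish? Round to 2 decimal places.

4516.98 kJ/m²/yr

Route 1: 6235000 × 0.15 × 0.06 × 0.07 × 0.06 = 235.683 kJ/m²/yr
Route 2: 7824000 × 0.2 × 0.18 × 0.19 × 0.08 = 4281.2928 kJ/m²/yr
Total at Swordfish: 235.683 + 4281.2928 = 4516.9758 kJ/m²/yr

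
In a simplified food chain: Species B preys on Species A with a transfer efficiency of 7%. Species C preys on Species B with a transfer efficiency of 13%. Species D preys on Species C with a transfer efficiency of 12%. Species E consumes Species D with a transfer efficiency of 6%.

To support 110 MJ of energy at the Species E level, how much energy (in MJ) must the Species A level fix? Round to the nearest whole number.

Cumulative transfer efficiency: 0.07 × 0.13 × 0.12 × 0.06 = 0.00006552
Species A energy = 110 / 0.00006552 = 1678877 MJ

1678877 MJ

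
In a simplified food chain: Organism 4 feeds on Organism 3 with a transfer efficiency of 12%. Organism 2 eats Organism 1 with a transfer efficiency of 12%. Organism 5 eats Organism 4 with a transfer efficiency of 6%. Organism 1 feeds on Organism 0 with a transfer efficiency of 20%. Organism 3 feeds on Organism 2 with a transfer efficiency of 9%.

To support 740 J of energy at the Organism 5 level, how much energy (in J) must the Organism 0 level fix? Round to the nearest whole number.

Cumulative transfer efficiency: 0.2 × 0.12 × 0.09 × 0.12 × 0.06 = 0.000015552
Organism 0 energy = 740 / 0.000015552 = 47582305 J

47582305 J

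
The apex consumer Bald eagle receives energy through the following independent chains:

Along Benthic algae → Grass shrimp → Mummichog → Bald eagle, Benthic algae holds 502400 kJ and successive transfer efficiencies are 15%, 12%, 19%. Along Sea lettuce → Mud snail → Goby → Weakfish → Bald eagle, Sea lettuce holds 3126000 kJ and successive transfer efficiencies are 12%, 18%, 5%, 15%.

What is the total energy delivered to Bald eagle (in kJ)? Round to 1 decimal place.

Via Benthic algae: 502400 × 0.15 × 0.12 × 0.19 = 1718.208 kJ
Via Sea lettuce: 3126000 × 0.12 × 0.18 × 0.05 × 0.15 = 506.412 kJ
Total at Bald eagle: 1718.208 + 506.412 = 2224.62 kJ

2224.6 kJ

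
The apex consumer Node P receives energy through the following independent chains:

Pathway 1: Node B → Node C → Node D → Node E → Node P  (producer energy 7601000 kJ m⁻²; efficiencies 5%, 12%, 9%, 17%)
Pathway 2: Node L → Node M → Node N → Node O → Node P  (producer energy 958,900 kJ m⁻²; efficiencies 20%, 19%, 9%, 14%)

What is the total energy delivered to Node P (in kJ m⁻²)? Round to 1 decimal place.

1156.9 kJ m⁻²

Pathway 1: 7601000 × 0.05 × 0.12 × 0.09 × 0.17 = 697.7718 kJ m⁻²
Pathway 2: 958900 × 0.2 × 0.19 × 0.09 × 0.14 = 459.12132 kJ m⁻²
Total at Node P: 697.7718 + 459.12132 = 1156.89312 kJ m⁻²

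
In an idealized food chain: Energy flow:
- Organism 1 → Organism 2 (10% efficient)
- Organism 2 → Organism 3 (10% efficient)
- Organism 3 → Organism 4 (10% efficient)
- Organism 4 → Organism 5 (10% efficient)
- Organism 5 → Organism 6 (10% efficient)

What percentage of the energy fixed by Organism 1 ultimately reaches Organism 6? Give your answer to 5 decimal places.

0.00100%

Product of link efficiencies: 0.1 × 0.1 × 0.1 × 0.1 × 0.1 = 0.00001
As a percentage: 0.00001 × 100 = 0.00100%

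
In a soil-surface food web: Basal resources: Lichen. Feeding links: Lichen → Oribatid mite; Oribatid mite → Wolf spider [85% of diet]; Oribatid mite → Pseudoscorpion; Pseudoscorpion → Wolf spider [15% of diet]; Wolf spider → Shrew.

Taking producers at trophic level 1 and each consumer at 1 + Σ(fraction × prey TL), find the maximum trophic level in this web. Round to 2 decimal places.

4.15

Oribatid mite: 1 + 1 = 2
Pseudoscorpion: 1 + 2 = 3
Wolf spider: 1 + (0.15×3 + 0.85×2) = 3.15
Shrew: 1 + 3.15 = 4.15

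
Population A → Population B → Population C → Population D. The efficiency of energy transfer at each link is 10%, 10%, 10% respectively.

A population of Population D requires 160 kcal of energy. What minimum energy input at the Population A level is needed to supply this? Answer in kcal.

Cumulative transfer efficiency: 0.1 × 0.1 × 0.1 = 0.001
Population A energy = 160 / 0.001 = 160000 kcal

160000 kcal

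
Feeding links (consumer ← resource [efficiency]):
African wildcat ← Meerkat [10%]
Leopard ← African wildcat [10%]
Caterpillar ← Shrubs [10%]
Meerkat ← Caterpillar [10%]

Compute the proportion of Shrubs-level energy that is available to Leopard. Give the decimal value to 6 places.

Product of link efficiencies: 0.1 × 0.1 × 0.1 × 0.1 = 0.0001

0.000100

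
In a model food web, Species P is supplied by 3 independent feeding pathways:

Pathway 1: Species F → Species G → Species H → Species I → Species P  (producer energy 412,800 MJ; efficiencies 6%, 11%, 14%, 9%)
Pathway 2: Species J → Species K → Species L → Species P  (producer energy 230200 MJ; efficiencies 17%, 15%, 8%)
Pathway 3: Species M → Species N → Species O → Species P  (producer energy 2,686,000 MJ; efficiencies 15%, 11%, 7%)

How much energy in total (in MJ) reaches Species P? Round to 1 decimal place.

Pathway 1: 412800 × 0.06 × 0.11 × 0.14 × 0.09 = 34.328448 MJ
Pathway 2: 230200 × 0.17 × 0.15 × 0.08 = 469.608 MJ
Pathway 3: 2686000 × 0.15 × 0.11 × 0.07 = 3102.33 MJ
Total at Species P: 34.328448 + 469.608 + 3102.33 = 3606.266448 MJ

3606.3 MJ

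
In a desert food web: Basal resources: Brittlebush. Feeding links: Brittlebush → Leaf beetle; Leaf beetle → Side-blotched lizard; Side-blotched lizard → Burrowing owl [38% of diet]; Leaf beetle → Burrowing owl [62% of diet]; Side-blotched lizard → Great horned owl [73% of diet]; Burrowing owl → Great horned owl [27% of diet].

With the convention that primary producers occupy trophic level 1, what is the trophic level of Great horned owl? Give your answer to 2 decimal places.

4.10

Leaf beetle: 1 + 1 = 2
Side-blotched lizard: 1 + 2 = 3
Burrowing owl: 1 + (0.38×3 + 0.62×2) = 3.38
Great horned owl: 1 + (0.73×3 + 0.27×3.38) = 4.1026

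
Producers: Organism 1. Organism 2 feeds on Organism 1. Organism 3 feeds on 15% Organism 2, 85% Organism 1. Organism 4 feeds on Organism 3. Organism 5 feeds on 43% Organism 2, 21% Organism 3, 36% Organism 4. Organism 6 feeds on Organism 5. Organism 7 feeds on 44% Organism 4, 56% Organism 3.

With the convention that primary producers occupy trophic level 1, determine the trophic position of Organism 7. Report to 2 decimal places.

Organism 2: 1 + 1 = 2
Organism 3: 1 + (0.15×2 + 0.85×1) = 2.15
Organism 4: 1 + 2.15 = 3.15
Organism 5: 1 + (0.43×2 + 0.21×2.15 + 0.36×3.15) = 3.4455
Organism 6: 1 + 3.4455 = 4.4455
Organism 7: 1 + (0.44×3.15 + 0.56×2.15) = 3.59

3.59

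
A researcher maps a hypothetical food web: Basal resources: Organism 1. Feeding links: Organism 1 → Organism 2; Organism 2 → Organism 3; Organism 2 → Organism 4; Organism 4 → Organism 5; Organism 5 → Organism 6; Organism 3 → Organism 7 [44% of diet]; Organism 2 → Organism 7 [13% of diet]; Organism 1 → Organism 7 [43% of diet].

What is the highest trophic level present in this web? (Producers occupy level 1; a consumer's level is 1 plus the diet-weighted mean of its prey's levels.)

Organism 2: 1 + 1 = 2
Organism 3: 1 + 2 = 3
Organism 4: 1 + 2 = 3
Organism 5: 1 + 3 = 4
Organism 6: 1 + 4 = 5
Organism 7: 1 + (0.44×3 + 0.13×2 + 0.43×1) = 3.01

5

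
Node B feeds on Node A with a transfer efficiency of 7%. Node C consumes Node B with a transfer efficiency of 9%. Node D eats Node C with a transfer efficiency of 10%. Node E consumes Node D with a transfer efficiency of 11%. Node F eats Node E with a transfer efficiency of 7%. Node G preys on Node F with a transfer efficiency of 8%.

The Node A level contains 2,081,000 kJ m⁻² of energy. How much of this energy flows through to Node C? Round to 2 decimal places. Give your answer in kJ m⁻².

Node B: 2081000 × 0.07 = 145670 kJ m⁻²
Node C: 145670 × 0.09 = 13110.3 kJ m⁻²

13110.30 kJ m⁻²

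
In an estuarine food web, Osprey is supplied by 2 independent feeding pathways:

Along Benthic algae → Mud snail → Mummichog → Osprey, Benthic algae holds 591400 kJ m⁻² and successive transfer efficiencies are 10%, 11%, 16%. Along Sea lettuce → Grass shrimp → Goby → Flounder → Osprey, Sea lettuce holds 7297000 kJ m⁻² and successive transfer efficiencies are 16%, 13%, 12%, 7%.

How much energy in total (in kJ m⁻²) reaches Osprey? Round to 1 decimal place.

Via Benthic algae: 591400 × 0.1 × 0.11 × 0.16 = 1040.864 kJ m⁻²
Via Sea lettuce: 7297000 × 0.16 × 0.13 × 0.12 × 0.07 = 1274.93184 kJ m⁻²
Total at Osprey: 1040.864 + 1274.93184 = 2315.79584 kJ m⁻²

2315.8 kJ m⁻²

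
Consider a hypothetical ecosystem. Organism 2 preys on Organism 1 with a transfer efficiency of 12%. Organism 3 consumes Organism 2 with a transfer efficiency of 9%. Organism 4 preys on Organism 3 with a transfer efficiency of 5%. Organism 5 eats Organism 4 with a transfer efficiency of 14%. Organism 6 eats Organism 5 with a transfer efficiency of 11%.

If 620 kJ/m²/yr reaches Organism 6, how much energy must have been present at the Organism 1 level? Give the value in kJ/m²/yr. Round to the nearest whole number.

Cumulative transfer efficiency: 0.12 × 0.09 × 0.05 × 0.14 × 0.11 = 0.000008316
Organism 1 energy = 620 / 0.000008316 = 74555075 kJ/m²/yr

74555075 kJ/m²/yr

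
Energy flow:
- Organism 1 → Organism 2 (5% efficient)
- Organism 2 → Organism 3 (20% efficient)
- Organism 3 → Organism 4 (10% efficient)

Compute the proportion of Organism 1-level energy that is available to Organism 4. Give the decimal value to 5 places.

0.00100

Product of link efficiencies: 0.05 × 0.2 × 0.1 = 0.001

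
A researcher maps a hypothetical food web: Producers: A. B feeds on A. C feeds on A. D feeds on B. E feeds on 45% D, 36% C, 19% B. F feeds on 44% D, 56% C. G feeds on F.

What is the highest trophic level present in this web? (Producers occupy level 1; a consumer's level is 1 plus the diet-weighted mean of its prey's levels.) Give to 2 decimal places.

4.44

B: 1 + 1 = 2
C: 1 + 1 = 2
D: 1 + 2 = 3
E: 1 + (0.45×3 + 0.36×2 + 0.19×2) = 3.45
F: 1 + (0.44×3 + 0.56×2) = 3.44
G: 1 + 3.44 = 4.44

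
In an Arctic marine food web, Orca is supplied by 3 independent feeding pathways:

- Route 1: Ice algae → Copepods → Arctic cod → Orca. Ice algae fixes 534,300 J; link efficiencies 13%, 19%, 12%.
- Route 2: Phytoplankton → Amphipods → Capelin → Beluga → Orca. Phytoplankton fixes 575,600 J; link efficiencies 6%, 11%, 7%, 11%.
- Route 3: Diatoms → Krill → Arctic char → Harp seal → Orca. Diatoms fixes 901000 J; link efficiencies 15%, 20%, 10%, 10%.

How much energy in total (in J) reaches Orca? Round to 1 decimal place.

Route 1: 534300 × 0.13 × 0.19 × 0.12 = 1583.6652 J
Route 2: 575600 × 0.06 × 0.11 × 0.07 × 0.11 = 29.251992 J
Route 3: 901000 × 0.15 × 0.2 × 0.1 × 0.1 = 270.3 J
Total at Orca: 1583.6652 + 29.251992 + 270.3 = 1883.217192 J

1883.2 J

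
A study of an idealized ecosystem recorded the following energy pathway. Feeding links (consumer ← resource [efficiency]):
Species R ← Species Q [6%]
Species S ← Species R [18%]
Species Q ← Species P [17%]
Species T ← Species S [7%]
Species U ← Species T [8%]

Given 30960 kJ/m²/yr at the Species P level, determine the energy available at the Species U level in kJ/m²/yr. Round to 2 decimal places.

0.32 kJ/m²/yr

Species Q: 30960 × 0.17 = 5263.2 kJ/m²/yr
Species R: 5263.2 × 0.06 = 315.792 kJ/m²/yr
Species S: 315.792 × 0.18 = 56.84256 kJ/m²/yr
Species T: 56.84256 × 0.07 = 3.9789792 kJ/m²/yr
Species U: 3.9789792 × 0.08 = 0.318318336 kJ/m²/yr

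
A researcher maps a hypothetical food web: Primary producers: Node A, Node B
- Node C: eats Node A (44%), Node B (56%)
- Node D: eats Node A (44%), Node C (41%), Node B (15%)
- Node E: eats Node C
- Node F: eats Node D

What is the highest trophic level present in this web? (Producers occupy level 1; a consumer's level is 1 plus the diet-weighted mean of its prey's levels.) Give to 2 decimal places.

3.41

Node C: 1 + (0.44×1 + 0.56×1) = 2
Node D: 1 + (0.44×1 + 0.41×2 + 0.15×1) = 2.41
Node E: 1 + 2 = 3
Node F: 1 + 2.41 = 3.41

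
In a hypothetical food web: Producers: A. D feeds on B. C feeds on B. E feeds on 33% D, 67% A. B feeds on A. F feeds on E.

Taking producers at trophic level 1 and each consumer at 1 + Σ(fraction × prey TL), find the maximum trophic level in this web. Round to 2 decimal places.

3.66

B: 1 + 1 = 2
C: 1 + 2 = 3
D: 1 + 2 = 3
E: 1 + (0.33×3 + 0.67×1) = 2.66
F: 1 + 2.66 = 3.66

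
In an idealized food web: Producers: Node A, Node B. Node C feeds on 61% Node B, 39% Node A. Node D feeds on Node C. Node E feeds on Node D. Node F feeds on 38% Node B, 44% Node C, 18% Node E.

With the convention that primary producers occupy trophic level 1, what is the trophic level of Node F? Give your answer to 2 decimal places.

Node C: 1 + (0.61×1 + 0.39×1) = 2
Node D: 1 + 2 = 3
Node E: 1 + 3 = 4
Node F: 1 + (0.38×1 + 0.44×2 + 0.18×4) = 2.98

2.98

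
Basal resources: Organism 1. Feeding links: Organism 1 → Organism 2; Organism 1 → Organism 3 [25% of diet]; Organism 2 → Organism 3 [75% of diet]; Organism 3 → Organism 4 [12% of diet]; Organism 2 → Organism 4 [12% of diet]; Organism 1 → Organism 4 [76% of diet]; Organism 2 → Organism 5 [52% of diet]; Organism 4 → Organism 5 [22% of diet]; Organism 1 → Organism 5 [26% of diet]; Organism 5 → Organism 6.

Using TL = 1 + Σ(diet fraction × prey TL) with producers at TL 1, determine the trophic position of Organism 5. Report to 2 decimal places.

Organism 2: 1 + 1 = 2
Organism 3: 1 + (0.25×1 + 0.75×2) = 2.75
Organism 4: 1 + (0.12×2.75 + 0.12×2 + 0.76×1) = 2.33
Organism 5: 1 + (0.52×2 + 0.22×2.33 + 0.26×1) = 2.8126
Organism 6: 1 + 2.8126 = 3.8126

2.81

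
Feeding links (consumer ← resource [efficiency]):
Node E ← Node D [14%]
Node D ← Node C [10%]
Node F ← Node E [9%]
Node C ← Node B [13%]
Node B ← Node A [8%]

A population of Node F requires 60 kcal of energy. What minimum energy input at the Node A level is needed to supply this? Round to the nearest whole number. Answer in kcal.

Cumulative transfer efficiency: 0.08 × 0.13 × 0.1 × 0.14 × 0.09 = 0.000013104
Node A energy = 60 / 0.000013104 = 4578755 kcal

4578755 kcal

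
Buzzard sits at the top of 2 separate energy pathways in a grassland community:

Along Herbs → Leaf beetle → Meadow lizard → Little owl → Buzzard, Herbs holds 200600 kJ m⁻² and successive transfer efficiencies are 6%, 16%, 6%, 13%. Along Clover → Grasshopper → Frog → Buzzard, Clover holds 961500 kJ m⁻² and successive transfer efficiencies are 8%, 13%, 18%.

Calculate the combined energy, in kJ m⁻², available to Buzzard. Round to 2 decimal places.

Via Herbs: 200600 × 0.06 × 0.16 × 0.06 × 0.13 = 15.020928 kJ m⁻²
Via Clover: 961500 × 0.08 × 0.13 × 0.18 = 1799.928 kJ m⁻²
Total at Buzzard: 15.020928 + 1799.928 = 1814.948928 kJ m⁻²

1814.95 kJ m⁻²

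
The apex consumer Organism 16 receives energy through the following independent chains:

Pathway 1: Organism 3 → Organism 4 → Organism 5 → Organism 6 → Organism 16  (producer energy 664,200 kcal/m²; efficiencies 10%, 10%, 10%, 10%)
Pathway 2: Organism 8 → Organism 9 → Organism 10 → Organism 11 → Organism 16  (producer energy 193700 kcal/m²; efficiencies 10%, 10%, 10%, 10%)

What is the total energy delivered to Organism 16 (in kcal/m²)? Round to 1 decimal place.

85.8 kcal/m²

Pathway 1: 664200 × 0.1 × 0.1 × 0.1 × 0.1 = 66.42 kcal/m²
Pathway 2: 193700 × 0.1 × 0.1 × 0.1 × 0.1 = 19.37 kcal/m²
Total at Organism 16: 66.42 + 19.37 = 85.79 kcal/m²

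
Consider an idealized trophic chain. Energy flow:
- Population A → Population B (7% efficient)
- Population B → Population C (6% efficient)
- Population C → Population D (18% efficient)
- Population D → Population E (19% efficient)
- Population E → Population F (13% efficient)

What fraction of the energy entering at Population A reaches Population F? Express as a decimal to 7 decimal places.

0.0000187

Product of link efficiencies: 0.07 × 0.06 × 0.18 × 0.19 × 0.13 = 0.0000186732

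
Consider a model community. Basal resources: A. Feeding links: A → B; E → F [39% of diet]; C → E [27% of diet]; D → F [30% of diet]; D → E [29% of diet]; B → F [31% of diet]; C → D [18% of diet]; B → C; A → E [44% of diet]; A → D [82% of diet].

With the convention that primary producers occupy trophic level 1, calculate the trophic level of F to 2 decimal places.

3.47

B: 1 + 1 = 2
C: 1 + 2 = 3
D: 1 + (0.18×3 + 0.82×1) = 2.36
E: 1 + (0.44×1 + 0.27×3 + 0.29×2.36) = 2.9344
F: 1 + (0.3×2.36 + 0.39×2.9344 + 0.31×2) = 3.472416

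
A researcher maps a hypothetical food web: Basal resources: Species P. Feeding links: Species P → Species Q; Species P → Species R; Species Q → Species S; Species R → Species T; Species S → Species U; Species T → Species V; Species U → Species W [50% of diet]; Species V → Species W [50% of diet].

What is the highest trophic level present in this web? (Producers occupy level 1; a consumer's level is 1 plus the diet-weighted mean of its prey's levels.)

5

Species Q: 1 + 1 = 2
Species R: 1 + 1 = 2
Species S: 1 + 2 = 3
Species T: 1 + 2 = 3
Species U: 1 + 3 = 4
Species V: 1 + 3 = 4
Species W: 1 + (0.5×4 + 0.5×4) = 5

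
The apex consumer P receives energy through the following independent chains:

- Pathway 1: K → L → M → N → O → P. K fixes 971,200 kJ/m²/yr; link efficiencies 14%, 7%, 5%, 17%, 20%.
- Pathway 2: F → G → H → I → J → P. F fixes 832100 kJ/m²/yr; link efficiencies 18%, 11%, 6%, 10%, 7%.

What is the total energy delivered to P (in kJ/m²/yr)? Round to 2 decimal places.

Pathway 1: 971200 × 0.14 × 0.07 × 0.05 × 0.17 × 0.2 = 16.180192 kJ/m²/yr
Pathway 2: 832100 × 0.18 × 0.11 × 0.06 × 0.1 × 0.07 = 6.9197436 kJ/m²/yr
Total at P: 16.180192 + 6.9197436 = 23.0999356 kJ/m²/yr

23.10 kJ/m²/yr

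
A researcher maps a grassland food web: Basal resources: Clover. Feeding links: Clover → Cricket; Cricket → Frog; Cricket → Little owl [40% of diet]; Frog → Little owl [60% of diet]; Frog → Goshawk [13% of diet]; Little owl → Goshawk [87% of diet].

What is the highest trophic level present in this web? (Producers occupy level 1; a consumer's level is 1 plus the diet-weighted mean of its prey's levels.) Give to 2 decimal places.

Cricket: 1 + 1 = 2
Frog: 1 + 2 = 3
Little owl: 1 + (0.4×2 + 0.6×3) = 3.6
Goshawk: 1 + (0.13×3 + 0.87×3.6) = 4.522

4.52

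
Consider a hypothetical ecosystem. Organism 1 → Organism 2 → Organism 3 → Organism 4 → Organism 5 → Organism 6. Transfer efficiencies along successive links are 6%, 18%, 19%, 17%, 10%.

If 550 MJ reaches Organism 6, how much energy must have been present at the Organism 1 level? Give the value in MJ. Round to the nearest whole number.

15766541 MJ

Cumulative transfer efficiency: 0.06 × 0.18 × 0.19 × 0.17 × 0.1 = 0.000034884
Organism 1 energy = 550 / 0.000034884 = 15766541 MJ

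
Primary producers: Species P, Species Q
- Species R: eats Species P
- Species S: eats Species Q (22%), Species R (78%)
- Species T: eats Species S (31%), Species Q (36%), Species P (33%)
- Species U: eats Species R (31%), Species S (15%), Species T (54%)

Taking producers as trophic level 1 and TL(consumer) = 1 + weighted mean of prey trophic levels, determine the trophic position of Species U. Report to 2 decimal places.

3.41

Species R: 1 + 1 = 2
Species S: 1 + (0.22×1 + 0.78×2) = 2.78
Species T: 1 + (0.31×2.78 + 0.36×1 + 0.33×1) = 2.5518
Species U: 1 + (0.31×2 + 0.15×2.78 + 0.54×2.5518) = 3.414972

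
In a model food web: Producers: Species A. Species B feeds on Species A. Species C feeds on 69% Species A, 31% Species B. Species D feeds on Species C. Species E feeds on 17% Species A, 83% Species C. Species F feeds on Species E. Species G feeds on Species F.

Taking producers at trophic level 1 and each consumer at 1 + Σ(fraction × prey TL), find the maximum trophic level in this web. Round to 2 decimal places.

Species B: 1 + 1 = 2
Species C: 1 + (0.69×1 + 0.31×2) = 2.31
Species D: 1 + 2.31 = 3.31
Species E: 1 + (0.17×1 + 0.83×2.31) = 3.0873
Species F: 1 + 3.0873 = 4.0873
Species G: 1 + 4.0873 = 5.0873

5.09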